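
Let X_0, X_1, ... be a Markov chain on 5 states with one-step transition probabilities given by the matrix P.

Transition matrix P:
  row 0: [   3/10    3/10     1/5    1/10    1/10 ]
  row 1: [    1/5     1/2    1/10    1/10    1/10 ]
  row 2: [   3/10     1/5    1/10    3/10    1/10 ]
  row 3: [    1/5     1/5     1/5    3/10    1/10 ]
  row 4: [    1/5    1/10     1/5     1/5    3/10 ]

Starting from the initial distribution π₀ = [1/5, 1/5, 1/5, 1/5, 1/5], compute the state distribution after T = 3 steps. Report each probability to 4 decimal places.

t=0: π = [0.2000, 0.2000, 0.2000, 0.2000, 0.2000]
t=1: π = [0.2400, 0.2600, 0.1600, 0.2000, 0.1400]
t=2: π = [0.2400, 0.2880, 0.1580, 0.1860, 0.1280]
t=3: π = [0.2398, 0.2976, 0.1554, 0.1816, 0.1256]

π = [0.2398, 0.2976, 0.1554, 0.1816, 0.1256]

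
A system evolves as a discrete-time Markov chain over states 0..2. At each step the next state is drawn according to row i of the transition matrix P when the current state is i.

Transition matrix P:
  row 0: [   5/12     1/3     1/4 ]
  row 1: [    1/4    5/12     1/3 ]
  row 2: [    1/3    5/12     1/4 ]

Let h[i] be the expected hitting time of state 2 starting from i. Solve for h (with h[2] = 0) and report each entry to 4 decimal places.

First-step conditioning: h[2] = 0; for i ≠ 2, h[i] = 1 + Σ_k P[i][k]·h[k].
  h[0] = 1 + 5/12·h[0] + 1/3·h[1]
  h[1] = 1 + 1/4·h[0] + 5/12·h[1]
Solving the 2×2 linear system over states ≠ 2 gives exactly h = [132/37, 120/37, 0] (h[2] = 0 is the target).

h = [3.5676, 3.2432, 0.0000]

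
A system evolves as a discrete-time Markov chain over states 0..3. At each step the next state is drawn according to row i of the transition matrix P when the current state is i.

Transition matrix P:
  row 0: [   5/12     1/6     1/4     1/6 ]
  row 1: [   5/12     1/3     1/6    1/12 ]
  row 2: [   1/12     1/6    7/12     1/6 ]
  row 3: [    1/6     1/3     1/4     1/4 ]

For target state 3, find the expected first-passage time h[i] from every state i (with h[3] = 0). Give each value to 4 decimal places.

First-step conditioning: h[3] = 0; for i ≠ 3, h[i] = 1 + Σ_k P[i][k]·h[k].
  h[0] = 1 + 5/12·h[0] + 1/6·h[1] + 1/4·h[2]
  h[1] = 1 + 5/12·h[0] + 1/3·h[1] + 1/6·h[2]
  h[2] = 1 + 1/12·h[0] + 1/6·h[1] + 7/12·h[2]
Solving the 3×3 linear system over states ≠ 3 gives exactly h = [20/3, 22/3, 20/3, 0] (h[3] = 0 is the target).

h = [6.6667, 7.3333, 6.6667, 0.0000]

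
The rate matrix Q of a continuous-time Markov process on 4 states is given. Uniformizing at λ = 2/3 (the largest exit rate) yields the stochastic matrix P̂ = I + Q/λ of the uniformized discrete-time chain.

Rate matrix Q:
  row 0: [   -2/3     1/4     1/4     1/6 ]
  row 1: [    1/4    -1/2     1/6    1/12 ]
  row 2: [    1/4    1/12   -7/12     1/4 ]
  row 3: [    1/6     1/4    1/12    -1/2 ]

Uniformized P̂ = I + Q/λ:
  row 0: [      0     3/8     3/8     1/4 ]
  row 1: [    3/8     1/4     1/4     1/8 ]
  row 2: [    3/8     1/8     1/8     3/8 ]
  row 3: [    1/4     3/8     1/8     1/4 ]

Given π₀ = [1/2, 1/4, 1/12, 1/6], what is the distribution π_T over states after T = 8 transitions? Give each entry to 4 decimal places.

π = [0.2508, 0.2837, 0.2231, 0.2424]

t=0: π = [0.5000, 0.2500, 0.0833, 0.1667]
t=1: π = [0.1667, 0.3229, 0.2813, 0.2292]
t=2: π = [0.2839, 0.2643, 0.2070, 0.2448]
t=3: π = [0.2380, 0.2902, 0.2290, 0.2428]
t=4: π = [0.2554, 0.2815, 0.2208, 0.2424]
t=5: π = [0.2489, 0.2846, 0.2240, 0.2424]
t=6: π = [0.2514, 0.2834, 0.2228, 0.2424]
t=7: π = [0.2504, 0.2839, 0.2233, 0.2424]
t=8: π = [0.2508, 0.2837, 0.2231, 0.2424]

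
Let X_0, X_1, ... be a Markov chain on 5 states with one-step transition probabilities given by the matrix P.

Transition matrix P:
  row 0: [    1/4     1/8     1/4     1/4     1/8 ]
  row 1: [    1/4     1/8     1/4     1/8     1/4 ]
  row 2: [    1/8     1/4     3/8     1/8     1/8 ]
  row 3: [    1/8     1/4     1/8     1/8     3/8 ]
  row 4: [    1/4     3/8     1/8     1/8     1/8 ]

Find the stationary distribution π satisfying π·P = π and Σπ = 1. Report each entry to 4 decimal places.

Balance equations π_j = Σ_i π_i·P[i][j]:
  π_0 = 1/4·π_0 + 1/4·π_1 + 1/8·π_2 + 1/8·π_3 + 1/4·π_4
  π_1 = 1/8·π_0 + 1/8·π_1 + 1/4·π_2 + 1/4·π_3 + 3/8·π_4
  π_2 = 1/4·π_0 + 1/4·π_1 + 3/8·π_2 + 1/8·π_3 + 1/8·π_4
  π_3 = 1/4·π_0 + 1/8·π_1 + 1/8·π_2 + 1/8·π_3 + 1/8·π_4
  normalize: π_0 + π_1 + π_2 + π_3 + π_4 = 1
Solving the linear system gives exactly π = [203/1007, 445/2014, 955/4028, 605/4028, 383/2014].

π = [0.2016, 0.2210, 0.2371, 0.1502, 0.1902]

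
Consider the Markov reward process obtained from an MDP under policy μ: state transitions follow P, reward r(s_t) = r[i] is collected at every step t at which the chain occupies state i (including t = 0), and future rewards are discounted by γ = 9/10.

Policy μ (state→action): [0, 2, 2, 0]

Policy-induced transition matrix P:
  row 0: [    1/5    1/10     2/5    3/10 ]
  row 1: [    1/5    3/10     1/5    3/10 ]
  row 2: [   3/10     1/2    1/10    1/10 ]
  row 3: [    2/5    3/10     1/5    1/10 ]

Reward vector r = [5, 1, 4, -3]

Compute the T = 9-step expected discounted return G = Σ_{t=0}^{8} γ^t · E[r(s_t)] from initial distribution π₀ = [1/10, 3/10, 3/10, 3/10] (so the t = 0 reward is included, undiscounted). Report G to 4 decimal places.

G = 10.9146

t=0: π = [0.1000, 0.3000, 0.3000, 0.3000], E[r] = 1.1000, γ^t·E[r] = 1.100000, running G = 1.100000
t=1: π = [0.2900, 0.3400, 0.1900, 0.1800], E[r] = 2.0100, γ^t·E[r] = 1.809000, running G = 2.909000
t=2: π = [0.2550, 0.2800, 0.2390, 0.2260], E[r] = 1.8330, γ^t·E[r] = 1.484730, running G = 4.393730
t=3: π = [0.2691, 0.2968, 0.2271, 0.2070], E[r] = 1.9297, γ^t·E[r] = 1.406751, running G = 5.800481
t=4: π = [0.2641, 0.2916, 0.2311, 0.2132], E[r] = 1.8971, γ^t·E[r] = 1.244655, running G = 7.045136
t=5: π = [0.2657, 0.2934, 0.2297, 0.2111], E[r] = 1.9076, γ^t·E[r] = 1.126391, running G = 8.171527
t=6: π = [0.2652, 0.2928, 0.2302, 0.2118], E[r] = 1.9040, γ^t·E[r] = 1.011872, running G = 9.183399
t=7: π = [0.2654, 0.2930, 0.2300, 0.2116], E[r] = 1.9052, γ^t·E[r] = 0.911255, running G = 10.094653
t=8: π = [0.2653, 0.2929, 0.2301, 0.2117], E[r] = 1.9048, γ^t·E[r] = 0.819957, running G = 10.914610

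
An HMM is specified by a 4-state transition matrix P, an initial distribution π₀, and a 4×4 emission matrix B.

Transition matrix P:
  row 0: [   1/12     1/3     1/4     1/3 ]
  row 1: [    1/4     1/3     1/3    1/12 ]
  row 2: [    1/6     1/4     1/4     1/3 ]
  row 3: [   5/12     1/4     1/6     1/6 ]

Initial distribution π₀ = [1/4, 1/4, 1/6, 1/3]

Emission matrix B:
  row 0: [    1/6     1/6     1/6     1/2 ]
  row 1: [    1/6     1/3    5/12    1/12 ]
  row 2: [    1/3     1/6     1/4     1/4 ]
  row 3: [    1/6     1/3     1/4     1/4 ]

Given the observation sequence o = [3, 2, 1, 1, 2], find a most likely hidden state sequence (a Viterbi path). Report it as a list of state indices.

t=0: δ = [1.250e-01, 2.083e-02, 4.167e-02, 8.333e-02]  (obs o_0=3)
t=1: δ = [5.787e-03, 1.736e-02, 7.812e-03, 1.042e-02]  ψ = [3, 0, 0, 0]  (obs o_1=2)
t=2: δ = [7.234e-04, 1.929e-03, 9.645e-04, 8.681e-04]  ψ = [1, 1, 1, 2]  (obs o_2=1)
t=3: δ = [8.038e-05, 2.143e-04, 1.072e-04, 1.072e-04]  ψ = [1, 1, 1, 2]  (obs o_3=1)
t=4: δ = [8.931e-06, 2.977e-05, 1.786e-05, 8.931e-06]  ψ = [1, 1, 1, 2]  (obs o_4=2)
backtrack: best end state = 1; path = [0, 1, 1, 1, 1]

path = [0, 1, 1, 1, 1]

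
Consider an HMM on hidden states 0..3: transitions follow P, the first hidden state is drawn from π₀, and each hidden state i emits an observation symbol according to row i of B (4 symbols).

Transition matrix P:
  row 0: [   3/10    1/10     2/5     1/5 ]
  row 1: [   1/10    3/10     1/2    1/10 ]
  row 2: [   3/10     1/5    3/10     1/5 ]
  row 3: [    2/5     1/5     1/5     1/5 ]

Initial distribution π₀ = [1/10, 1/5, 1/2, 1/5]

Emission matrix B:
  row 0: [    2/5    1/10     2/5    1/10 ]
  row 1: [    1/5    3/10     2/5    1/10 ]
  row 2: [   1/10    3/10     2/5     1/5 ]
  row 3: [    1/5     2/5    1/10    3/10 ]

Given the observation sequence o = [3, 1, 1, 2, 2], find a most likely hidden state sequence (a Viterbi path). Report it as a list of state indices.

path = [2, 2, 3, 0, 2]

t=0: δ = [1.000e-02, 2.000e-02, 1.000e-01, 6.000e-02]  (obs o_0=3)
t=1: δ = [3.000e-03, 6.000e-03, 9.000e-03, 8.000e-03]  ψ = [2, 2, 2, 2]  (obs o_1=1)
t=2: δ = [3.200e-04, 5.400e-04, 9.000e-04, 7.200e-04]  ψ = [3, 1, 1, 2]  (obs o_2=1)
t=3: δ = [1.152e-04, 7.200e-05, 1.080e-04, 1.800e-05]  ψ = [3, 2, 1, 2]  (obs o_3=2)
t=4: δ = [1.382e-05, 8.640e-06, 1.843e-05, 2.304e-06]  ψ = [0, 1, 0, 0]  (obs o_4=2)
backtrack: best end state = 2; path = [2, 2, 3, 0, 2]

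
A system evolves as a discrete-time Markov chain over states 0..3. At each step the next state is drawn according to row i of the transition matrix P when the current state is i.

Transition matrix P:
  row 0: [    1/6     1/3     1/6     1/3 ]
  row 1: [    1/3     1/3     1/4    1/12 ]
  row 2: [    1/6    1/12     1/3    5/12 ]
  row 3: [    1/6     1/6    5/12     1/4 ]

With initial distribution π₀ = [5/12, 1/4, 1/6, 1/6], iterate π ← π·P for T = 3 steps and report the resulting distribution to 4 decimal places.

t=0: π = [0.4167, 0.2500, 0.1667, 0.1667]
t=1: π = [0.2083, 0.2639, 0.2569, 0.2708]
t=2: π = [0.2106, 0.2240, 0.2992, 0.2662]
t=3: π = [0.2040, 0.2142, 0.3017, 0.2801]

π = [0.2040, 0.2142, 0.3017, 0.2801]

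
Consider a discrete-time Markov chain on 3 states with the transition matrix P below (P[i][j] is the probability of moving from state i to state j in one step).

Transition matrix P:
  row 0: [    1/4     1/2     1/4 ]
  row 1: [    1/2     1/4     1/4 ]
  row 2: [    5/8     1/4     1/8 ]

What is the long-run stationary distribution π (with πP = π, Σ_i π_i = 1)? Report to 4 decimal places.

Balance equations π_j = Σ_i π_i·P[i][j]:
  π_0 = 1/4·π_0 + 1/2·π_1 + 5/8·π_2
  π_1 = 1/2·π_0 + 1/4·π_1 + 1/4·π_2
  normalize: π_0 + π_1 + π_2 = 1
Solving the linear system gives exactly π = [19/45, 16/45, 2/9].

π = [0.4222, 0.3556, 0.2222]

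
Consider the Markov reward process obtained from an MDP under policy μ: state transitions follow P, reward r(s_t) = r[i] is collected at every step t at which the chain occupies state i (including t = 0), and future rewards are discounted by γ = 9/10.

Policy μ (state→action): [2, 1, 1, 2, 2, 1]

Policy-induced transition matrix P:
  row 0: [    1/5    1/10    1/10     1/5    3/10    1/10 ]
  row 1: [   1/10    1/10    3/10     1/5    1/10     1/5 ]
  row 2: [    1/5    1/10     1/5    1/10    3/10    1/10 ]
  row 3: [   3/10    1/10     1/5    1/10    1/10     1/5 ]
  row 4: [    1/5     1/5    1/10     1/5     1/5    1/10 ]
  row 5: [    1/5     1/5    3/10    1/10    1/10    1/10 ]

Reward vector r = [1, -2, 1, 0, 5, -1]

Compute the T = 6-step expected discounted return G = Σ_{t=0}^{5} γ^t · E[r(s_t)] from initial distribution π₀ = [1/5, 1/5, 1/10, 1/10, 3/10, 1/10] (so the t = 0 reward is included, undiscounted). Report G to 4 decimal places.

t=0: π = [0.2000, 0.2000, 0.1000, 0.1000, 0.3000, 0.1000], E[r] = 1.3000, γ^t·E[r] = 1.300000, running G = 1.300000
t=1: π = [0.1900, 0.1400, 0.1800, 0.1700, 0.1900, 0.1300], E[r] = 0.9100, γ^t·E[r] = 0.819000, running G = 2.119000
t=2: π = [0.2030, 0.1320, 0.1890, 0.1520, 0.1930, 0.1310], E[r] = 0.9620, γ^t·E[r] = 0.779220, running G = 2.898220
t=3: π = [0.2020, 0.1324, 0.1867, 0.1528, 0.1977, 0.1284], E[r] = 0.9840, γ^t·E[r] = 0.717336, running G = 3.615556
t=4: π = [0.2020, 0.1326, 0.1861, 0.1532, 0.1975, 0.1285], E[r] = 0.9820, γ^t·E[r] = 0.644264, running G = 4.259820
t=5: π = [0.2021, 0.1326, 0.1862, 0.1532, 0.1974, 0.1286], E[r] = 0.9813, γ^t·E[r] = 0.579469, running G = 4.839288

G = 4.8393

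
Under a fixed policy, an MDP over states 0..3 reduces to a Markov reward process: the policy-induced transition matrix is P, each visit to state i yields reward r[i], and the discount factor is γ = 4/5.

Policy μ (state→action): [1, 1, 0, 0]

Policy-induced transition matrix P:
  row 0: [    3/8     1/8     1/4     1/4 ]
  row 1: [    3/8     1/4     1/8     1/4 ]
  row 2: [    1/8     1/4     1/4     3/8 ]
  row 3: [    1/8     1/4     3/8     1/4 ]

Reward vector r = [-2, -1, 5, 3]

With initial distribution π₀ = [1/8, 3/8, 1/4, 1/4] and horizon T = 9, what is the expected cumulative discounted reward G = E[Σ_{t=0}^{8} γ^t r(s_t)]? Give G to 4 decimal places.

G = 6.0100

t=0: π = [0.1250, 0.3750, 0.2500, 0.2500], E[r] = 1.3750, γ^t·E[r] = 1.375000, running G = 1.375000
t=1: π = [0.2500, 0.2344, 0.2344, 0.2813], E[r] = 1.2813, γ^t·E[r] = 1.025000, running G = 2.400000
t=2: π = [0.2461, 0.2188, 0.2559, 0.2793], E[r] = 1.4063, γ^t·E[r] = 0.900000, running G = 3.300000
t=3: π = [0.2412, 0.2192, 0.2576, 0.2820], E[r] = 1.4321, γ^t·E[r] = 0.733250, running G = 4.033250
t=4: π = [0.2401, 0.2198, 0.2578, 0.2822], E[r] = 1.4357, γ^t·E[r] = 0.588075, running G = 4.621325
t=5: π = [0.2400, 0.2200, 0.2578, 0.2822], E[r] = 1.4357, γ^t·E[r] = 0.470448, running G = 5.091773
t=6: π = [0.2400, 0.2200, 0.2578, 0.2822], E[r] = 1.4356, γ^t·E[r] = 0.376330, running G = 5.468103
t=7: π = [0.2400, 0.2200, 0.2578, 0.2822], E[r] = 1.4356, γ^t·E[r] = 0.301058, running G = 5.769161
t=8: π = [0.2400, 0.2200, 0.2578, 0.2822], E[r] = 1.4356, γ^t·E[r] = 0.240846, running G = 6.010007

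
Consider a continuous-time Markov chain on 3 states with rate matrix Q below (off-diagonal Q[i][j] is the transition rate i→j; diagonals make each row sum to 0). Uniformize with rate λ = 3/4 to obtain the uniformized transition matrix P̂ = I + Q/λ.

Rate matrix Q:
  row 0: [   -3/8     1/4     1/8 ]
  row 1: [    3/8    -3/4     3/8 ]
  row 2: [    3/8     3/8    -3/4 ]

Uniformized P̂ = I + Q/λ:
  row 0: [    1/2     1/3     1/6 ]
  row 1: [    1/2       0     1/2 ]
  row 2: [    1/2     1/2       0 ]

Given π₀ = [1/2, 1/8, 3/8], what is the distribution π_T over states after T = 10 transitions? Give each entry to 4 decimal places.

t=0: π = [0.5000, 0.1250, 0.3750]
t=1: π = [0.5000, 0.3542, 0.1458]
t=2: π = [0.5000, 0.2396, 0.2604]
t=3: π = [0.5000, 0.2969, 0.2031]
t=4: π = [0.5000, 0.2682, 0.2318]
t=5: π = [0.5000, 0.2826, 0.2174]
t=6: π = [0.5000, 0.2754, 0.2246]
t=7: π = [0.5000, 0.2790, 0.2210]
t=8: π = [0.5000, 0.2772, 0.2228]
t=9: π = [0.5000, 0.2781, 0.2219]
t=10: π = [0.5000, 0.2776, 0.2224]

π = [0.5000, 0.2776, 0.2224]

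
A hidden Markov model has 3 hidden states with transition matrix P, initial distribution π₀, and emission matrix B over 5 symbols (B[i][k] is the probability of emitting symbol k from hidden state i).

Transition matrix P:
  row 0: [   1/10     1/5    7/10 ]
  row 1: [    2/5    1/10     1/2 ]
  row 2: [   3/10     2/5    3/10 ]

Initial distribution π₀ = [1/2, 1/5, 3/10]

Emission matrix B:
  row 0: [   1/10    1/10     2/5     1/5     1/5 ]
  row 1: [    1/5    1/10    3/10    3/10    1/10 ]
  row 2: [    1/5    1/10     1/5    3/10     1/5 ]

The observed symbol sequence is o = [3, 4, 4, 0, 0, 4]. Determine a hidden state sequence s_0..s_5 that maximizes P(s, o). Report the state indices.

path = [0, 2, 0, 2, 1, 2]

t=0: δ = [1.000e-01, 6.000e-02, 9.000e-02]  (obs o_0=3)
t=1: δ = [5.400e-03, 3.600e-03, 1.400e-02]  ψ = [2, 2, 0]  (obs o_1=4)
t=2: δ = [8.400e-04, 5.600e-04, 8.400e-04]  ψ = [2, 2, 2]  (obs o_2=4)
t=3: δ = [2.520e-05, 6.720e-05, 1.176e-04]  ψ = [2, 2, 0]  (obs o_3=0)
t=4: δ = [3.528e-06, 9.408e-06, 7.056e-06]  ψ = [2, 2, 2]  (obs o_4=0)
t=5: δ = [7.526e-07, 2.822e-07, 9.408e-07]  ψ = [1, 2, 1]  (obs o_5=4)
backtrack: best end state = 2; path = [0, 2, 0, 2, 1, 2]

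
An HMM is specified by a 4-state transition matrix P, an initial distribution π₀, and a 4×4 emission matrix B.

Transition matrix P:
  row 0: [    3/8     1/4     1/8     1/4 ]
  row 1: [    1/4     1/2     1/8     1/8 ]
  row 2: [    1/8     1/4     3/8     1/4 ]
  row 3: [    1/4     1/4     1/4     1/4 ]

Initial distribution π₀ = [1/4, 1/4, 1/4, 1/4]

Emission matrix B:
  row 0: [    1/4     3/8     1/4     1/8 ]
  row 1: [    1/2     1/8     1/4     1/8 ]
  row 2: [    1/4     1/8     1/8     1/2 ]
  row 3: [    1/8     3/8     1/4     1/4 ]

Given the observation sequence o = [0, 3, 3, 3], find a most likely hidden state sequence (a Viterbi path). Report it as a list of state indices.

path = [2, 2, 2, 2]

t=0: δ = [6.250e-02, 1.250e-01, 6.250e-02, 3.125e-02]  (obs o_0=0)
t=1: δ = [3.906e-03, 7.812e-03, 1.172e-02, 3.906e-03]  ψ = [1, 1, 2, 0]  (obs o_1=3)
t=2: δ = [2.441e-04, 4.883e-04, 2.197e-03, 7.324e-04]  ψ = [1, 1, 2, 2]  (obs o_2=3)
t=3: δ = [3.433e-05, 6.866e-05, 4.120e-04, 1.373e-04]  ψ = [2, 2, 2, 2]  (obs o_3=3)
backtrack: best end state = 2; path = [2, 2, 2, 2]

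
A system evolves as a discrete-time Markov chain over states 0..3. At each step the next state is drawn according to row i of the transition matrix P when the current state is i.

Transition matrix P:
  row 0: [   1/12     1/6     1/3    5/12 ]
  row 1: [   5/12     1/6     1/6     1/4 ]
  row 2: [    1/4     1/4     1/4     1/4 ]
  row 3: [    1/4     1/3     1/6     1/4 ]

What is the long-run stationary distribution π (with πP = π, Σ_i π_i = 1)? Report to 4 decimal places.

Balance equations π_j = Σ_i π_i·P[i][j]:
  π_0 = 1/12·π_0 + 5/12·π_1 + 1/4·π_2 + 1/4·π_3
  π_1 = 1/6·π_0 + 1/6·π_1 + 1/4·π_2 + 1/3·π_3
  π_2 = 1/3·π_0 + 1/6·π_1 + 1/4·π_2 + 1/6·π_3
  normalize: π_0 + π_1 + π_2 + π_3 = 1
Solving the linear system gives exactly π = [273/1102, 129/551, 125/551, 321/1102].

π = [0.2477, 0.2341, 0.2269, 0.2913]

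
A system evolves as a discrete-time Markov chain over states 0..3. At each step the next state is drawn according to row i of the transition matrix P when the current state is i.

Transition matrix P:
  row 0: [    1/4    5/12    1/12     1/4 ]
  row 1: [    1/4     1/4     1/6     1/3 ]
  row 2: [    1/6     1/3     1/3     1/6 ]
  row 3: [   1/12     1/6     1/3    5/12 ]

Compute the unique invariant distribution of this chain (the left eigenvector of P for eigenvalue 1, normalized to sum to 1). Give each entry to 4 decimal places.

π = [0.1792, 0.2748, 0.2427, 0.3032]

Balance equations π_j = Σ_i π_i·P[i][j]:
  π_0 = 1/4·π_0 + 1/4·π_1 + 1/6·π_2 + 1/12·π_3
  π_1 = 5/12·π_0 + 1/4·π_1 + 1/3·π_2 + 1/6·π_3
  π_2 = 1/12·π_0 + 1/6·π_1 + 1/3·π_2 + 1/3·π_3
  normalize: π_0 + π_1 + π_2 + π_3 = 1
Solving the linear system gives exactly π = [240/1339, 368/1339, 25/103, 406/1339].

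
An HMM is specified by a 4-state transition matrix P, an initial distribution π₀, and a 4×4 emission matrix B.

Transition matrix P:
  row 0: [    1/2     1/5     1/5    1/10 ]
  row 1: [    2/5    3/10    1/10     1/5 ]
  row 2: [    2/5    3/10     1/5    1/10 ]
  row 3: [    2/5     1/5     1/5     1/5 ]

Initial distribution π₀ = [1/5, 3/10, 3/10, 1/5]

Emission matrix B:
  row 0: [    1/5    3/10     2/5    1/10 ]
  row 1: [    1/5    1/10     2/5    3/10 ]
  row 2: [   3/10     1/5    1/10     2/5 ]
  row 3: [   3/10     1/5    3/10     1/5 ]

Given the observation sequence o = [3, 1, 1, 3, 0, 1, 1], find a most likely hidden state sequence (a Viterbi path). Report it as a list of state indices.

path = [2, 0, 0, 2, 0, 0, 0]

t=0: δ = [2.000e-02, 9.000e-02, 1.200e-01, 4.000e-02]  (obs o_0=3)
t=1: δ = [1.440e-02, 3.600e-03, 4.800e-03, 3.600e-03]  ψ = [2, 2, 2, 1]  (obs o_1=1)
t=2: δ = [2.160e-03, 2.880e-04, 5.760e-04, 2.880e-04]  ψ = [0, 0, 0, 0]  (obs o_2=1)
t=3: δ = [1.080e-04, 1.296e-04, 1.728e-04, 4.320e-05]  ψ = [0, 0, 0, 0]  (obs o_3=3)
t=4: δ = [1.382e-05, 1.037e-05, 1.037e-05, 7.776e-06]  ψ = [2, 2, 2, 1]  (obs o_4=0)
t=5: δ = [2.074e-06, 3.110e-07, 5.530e-07, 4.147e-07]  ψ = [0, 1, 0, 1]  (obs o_5=1)
t=6: δ = [3.110e-07, 4.147e-08, 8.294e-08, 4.147e-08]  ψ = [0, 0, 0, 0]  (obs o_6=1)
backtrack: best end state = 0; path = [2, 0, 0, 2, 0, 0, 0]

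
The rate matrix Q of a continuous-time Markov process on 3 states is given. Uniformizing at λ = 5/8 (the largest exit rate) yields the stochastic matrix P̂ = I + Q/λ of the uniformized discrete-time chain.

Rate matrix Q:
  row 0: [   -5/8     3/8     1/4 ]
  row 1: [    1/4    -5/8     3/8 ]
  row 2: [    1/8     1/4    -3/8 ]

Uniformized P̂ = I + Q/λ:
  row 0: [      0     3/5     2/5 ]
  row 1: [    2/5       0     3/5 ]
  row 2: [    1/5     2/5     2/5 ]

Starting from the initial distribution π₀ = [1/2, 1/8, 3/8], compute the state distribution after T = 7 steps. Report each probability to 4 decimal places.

t=0: π = [0.5000, 0.1250, 0.3750]
t=1: π = [0.1250, 0.4500, 0.4250]
t=2: π = [0.2650, 0.2450, 0.4900]
t=3: π = [0.1960, 0.3550, 0.4490]
t=4: π = [0.2318, 0.2972, 0.4710]
t=5: π = [0.2131, 0.3275, 0.4594]
t=6: π = [0.2229, 0.3116, 0.4655]
t=7: π = [0.2177, 0.3199, 0.4623]

π = [0.2177, 0.3199, 0.4623]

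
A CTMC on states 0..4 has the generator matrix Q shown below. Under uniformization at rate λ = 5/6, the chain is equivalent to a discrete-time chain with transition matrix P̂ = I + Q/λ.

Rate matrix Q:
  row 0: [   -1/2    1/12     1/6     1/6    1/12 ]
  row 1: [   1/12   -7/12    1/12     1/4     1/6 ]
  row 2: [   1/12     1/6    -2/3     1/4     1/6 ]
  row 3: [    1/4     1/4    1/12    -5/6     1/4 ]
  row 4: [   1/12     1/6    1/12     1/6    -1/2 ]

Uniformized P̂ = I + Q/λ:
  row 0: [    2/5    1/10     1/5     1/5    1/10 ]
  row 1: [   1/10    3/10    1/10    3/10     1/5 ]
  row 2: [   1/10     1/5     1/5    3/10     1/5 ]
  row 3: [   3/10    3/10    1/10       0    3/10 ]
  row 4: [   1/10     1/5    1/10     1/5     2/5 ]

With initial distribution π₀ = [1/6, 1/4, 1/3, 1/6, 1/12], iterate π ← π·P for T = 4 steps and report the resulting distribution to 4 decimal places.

π = [0.1991, 0.2221, 0.1332, 0.1960, 0.2497]

t=0: π = [0.1667, 0.2500, 0.3333, 0.1667, 0.0833]
t=1: π = [0.1833, 0.2250, 0.1500, 0.2250, 0.2167]
t=2: π = [0.2000, 0.2267, 0.1333, 0.1925, 0.2475]
t=3: π = [0.1985, 0.2219, 0.1333, 0.1975, 0.2488]
t=4: π = [0.1991, 0.2221, 0.1332, 0.1960, 0.2497]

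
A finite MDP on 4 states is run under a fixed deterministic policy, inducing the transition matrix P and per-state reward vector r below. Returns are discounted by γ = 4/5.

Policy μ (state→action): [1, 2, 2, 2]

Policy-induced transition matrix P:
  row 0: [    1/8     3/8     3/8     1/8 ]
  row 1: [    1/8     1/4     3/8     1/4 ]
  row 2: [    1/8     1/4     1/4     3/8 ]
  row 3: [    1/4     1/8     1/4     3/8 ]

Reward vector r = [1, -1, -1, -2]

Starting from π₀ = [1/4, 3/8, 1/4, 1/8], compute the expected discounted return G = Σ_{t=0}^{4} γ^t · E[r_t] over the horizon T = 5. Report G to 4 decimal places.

G = -2.9486

t=0: π = [0.2500, 0.3750, 0.2500, 0.1250], E[r] = -0.6250, γ^t·E[r] = -0.625000, running G = -0.625000
t=1: π = [0.1406, 0.2656, 0.3281, 0.2656], E[r] = -0.9844, γ^t·E[r] = -0.787500, running G = -1.412500
t=2: π = [0.1582, 0.2344, 0.3008, 0.3066], E[r] = -0.9902, γ^t·E[r] = -0.633750, running G = -2.046250
t=3: π = [0.1633, 0.2314, 0.2991, 0.3062], E[r] = -0.9795, γ^t·E[r] = -0.501500, running G = -2.547750
t=4: π = [0.1633, 0.2321, 0.2993, 0.3052], E[r] = -0.9787, γ^t·E[r] = -0.400875, running G = -2.948625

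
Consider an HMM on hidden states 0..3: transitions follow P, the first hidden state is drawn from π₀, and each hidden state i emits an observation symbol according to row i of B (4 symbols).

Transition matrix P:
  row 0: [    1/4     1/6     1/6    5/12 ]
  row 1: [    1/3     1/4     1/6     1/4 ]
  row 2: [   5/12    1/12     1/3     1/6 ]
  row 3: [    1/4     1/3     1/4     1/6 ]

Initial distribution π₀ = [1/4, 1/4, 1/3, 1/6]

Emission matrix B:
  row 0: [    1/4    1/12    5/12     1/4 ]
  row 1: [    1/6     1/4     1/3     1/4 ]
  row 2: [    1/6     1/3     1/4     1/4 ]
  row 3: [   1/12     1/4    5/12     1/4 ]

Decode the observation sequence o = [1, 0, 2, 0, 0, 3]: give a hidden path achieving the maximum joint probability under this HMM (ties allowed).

t=0: δ = [2.083e-02, 6.250e-02, 1.111e-01, 4.167e-02]  (obs o_0=1)
t=1: δ = [1.157e-02, 2.604e-03, 6.173e-03, 1.543e-03]  ψ = [2, 1, 2, 2]  (obs o_1=0)
t=2: δ = [1.206e-03, 6.430e-04, 5.144e-04, 2.009e-03]  ψ = [0, 0, 2, 0]  (obs o_2=2)
t=3: δ = [1.256e-04, 1.116e-04, 8.372e-05, 4.186e-05]  ψ = [3, 3, 3, 0]  (obs o_3=0)
t=4: δ = [9.303e-06, 4.651e-06, 4.651e-06, 4.361e-06]  ψ = [1, 1, 2, 0]  (obs o_4=0)
t=5: δ = [5.814e-07, 3.876e-07, 3.876e-07, 9.690e-07]  ψ = [0, 0, 0, 0]  (obs o_5=3)
backtrack: best end state = 3; path = [2, 0, 3, 1, 0, 3]

path = [2, 0, 3, 1, 0, 3]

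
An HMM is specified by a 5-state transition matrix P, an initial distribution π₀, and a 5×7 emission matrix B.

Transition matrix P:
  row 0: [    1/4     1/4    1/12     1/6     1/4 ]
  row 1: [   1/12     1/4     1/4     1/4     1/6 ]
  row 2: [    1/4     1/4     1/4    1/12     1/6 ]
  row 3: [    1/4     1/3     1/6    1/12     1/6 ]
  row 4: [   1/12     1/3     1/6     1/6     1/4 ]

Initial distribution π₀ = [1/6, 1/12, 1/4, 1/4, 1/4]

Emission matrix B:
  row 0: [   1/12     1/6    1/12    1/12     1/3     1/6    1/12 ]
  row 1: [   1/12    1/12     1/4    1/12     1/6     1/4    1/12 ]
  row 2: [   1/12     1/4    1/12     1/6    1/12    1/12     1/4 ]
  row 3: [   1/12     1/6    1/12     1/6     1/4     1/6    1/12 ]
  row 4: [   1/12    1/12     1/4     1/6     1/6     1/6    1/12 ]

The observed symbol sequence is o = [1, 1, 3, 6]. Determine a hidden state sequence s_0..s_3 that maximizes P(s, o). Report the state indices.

path = [2, 2, 2, 2]

t=0: δ = [2.778e-02, 6.944e-03, 6.250e-02, 4.167e-02, 2.083e-02]  (obs o_0=1)
t=1: δ = [2.604e-03, 1.302e-03, 3.906e-03, 8.681e-04, 8.681e-04]  ψ = [2, 2, 2, 2, 2]  (obs o_1=1)
t=2: δ = [8.138e-05, 8.138e-05, 1.628e-04, 7.234e-05, 1.085e-04]  ψ = [2, 2, 2, 0, 0]  (obs o_2=3)
t=3: δ = [3.391e-06, 3.391e-06, 1.017e-05, 1.695e-06, 2.261e-06]  ψ = [2, 2, 2, 1, 2]  (obs o_3=6)
backtrack: best end state = 2; path = [2, 2, 2, 2]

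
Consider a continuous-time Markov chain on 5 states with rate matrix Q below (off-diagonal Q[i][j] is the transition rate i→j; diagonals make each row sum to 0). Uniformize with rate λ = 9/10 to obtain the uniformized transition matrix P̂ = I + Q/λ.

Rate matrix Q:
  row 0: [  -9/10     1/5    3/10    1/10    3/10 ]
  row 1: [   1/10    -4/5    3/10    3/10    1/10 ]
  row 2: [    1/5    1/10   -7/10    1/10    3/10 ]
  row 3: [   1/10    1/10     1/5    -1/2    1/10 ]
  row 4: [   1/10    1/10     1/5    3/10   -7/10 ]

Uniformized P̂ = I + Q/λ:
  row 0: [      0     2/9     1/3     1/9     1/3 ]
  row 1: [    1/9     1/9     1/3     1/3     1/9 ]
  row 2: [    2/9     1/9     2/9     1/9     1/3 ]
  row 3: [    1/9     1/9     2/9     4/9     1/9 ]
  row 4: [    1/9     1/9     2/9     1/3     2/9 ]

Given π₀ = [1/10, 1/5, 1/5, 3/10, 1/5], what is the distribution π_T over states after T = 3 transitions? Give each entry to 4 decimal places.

t=0: π = [0.1000, 0.2000, 0.2000, 0.3000, 0.2000]
t=1: π = [0.1222, 0.1222, 0.2556, 0.3000, 0.2000]
t=2: π = [0.1259, 0.1247, 0.2494, 0.2827, 0.2173]
t=3: π = [0.1248, 0.1251, 0.2501, 0.2813, 0.2187]

π = [0.1248, 0.1251, 0.2501, 0.2813, 0.2187]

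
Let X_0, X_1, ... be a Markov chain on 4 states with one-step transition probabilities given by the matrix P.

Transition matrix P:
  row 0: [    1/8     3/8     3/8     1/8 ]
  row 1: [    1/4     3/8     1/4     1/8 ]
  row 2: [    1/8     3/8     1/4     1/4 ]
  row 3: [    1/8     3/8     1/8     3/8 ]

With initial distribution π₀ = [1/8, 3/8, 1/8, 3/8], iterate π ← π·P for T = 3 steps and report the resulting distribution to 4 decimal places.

π = [0.1719, 0.3750, 0.2451, 0.2080]

t=0: π = [0.1250, 0.3750, 0.1250, 0.3750]
t=1: π = [0.1719, 0.3750, 0.2188, 0.2344]
t=2: π = [0.1719, 0.3750, 0.2422, 0.2109]
t=3: π = [0.1719, 0.3750, 0.2451, 0.2080]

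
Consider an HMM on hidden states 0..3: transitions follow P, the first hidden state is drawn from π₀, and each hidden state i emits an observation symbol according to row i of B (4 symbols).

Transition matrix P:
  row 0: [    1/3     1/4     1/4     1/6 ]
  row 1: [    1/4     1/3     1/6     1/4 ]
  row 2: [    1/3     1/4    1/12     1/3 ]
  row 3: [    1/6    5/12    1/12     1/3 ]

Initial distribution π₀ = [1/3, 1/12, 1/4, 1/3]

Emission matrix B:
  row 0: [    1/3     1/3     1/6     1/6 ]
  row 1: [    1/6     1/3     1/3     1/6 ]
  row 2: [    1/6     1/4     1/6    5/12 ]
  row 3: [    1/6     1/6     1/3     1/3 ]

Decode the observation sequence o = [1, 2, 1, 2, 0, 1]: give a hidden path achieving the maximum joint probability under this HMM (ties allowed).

path = [0, 1, 1, 1, 0, 0]

t=0: δ = [1.111e-01, 2.778e-02, 6.250e-02, 5.556e-02]  (obs o_0=1)
t=1: δ = [6.173e-03, 9.259e-03, 4.630e-03, 6.944e-03]  ψ = [0, 0, 0, 2]  (obs o_1=2)
t=2: δ = [7.716e-04, 1.029e-03, 3.858e-04, 3.858e-04]  ψ = [1, 1, 0, 1]  (obs o_2=1)
t=3: δ = [4.287e-05, 1.143e-04, 3.215e-05, 8.573e-05]  ψ = [0, 1, 0, 1]  (obs o_3=2)
t=4: δ = [9.526e-06, 6.351e-06, 3.175e-06, 4.763e-06]  ψ = [1, 1, 1, 1]  (obs o_4=0)
t=5: δ = [1.058e-06, 7.938e-07, 5.954e-07, 2.646e-07]  ψ = [0, 0, 0, 0]  (obs o_5=1)
backtrack: best end state = 0; path = [0, 1, 1, 1, 0, 0]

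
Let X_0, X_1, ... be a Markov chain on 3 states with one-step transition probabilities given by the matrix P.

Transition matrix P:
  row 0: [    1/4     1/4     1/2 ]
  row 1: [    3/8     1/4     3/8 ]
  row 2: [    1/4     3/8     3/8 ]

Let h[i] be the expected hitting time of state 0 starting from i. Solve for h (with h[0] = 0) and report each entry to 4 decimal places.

h = [0.0000, 3.0476, 3.4286]

First-step conditioning: h[0] = 0; for i ≠ 0, h[i] = 1 + Σ_k P[i][k]·h[k].
  h[1] = 1 + 1/4·h[1] + 3/8·h[2]
  h[2] = 1 + 3/8·h[1] + 3/8·h[2]
Solving the 2×2 linear system over states ≠ 0 gives exactly h = [0, 64/21, 24/7] (h[0] = 0 is the target).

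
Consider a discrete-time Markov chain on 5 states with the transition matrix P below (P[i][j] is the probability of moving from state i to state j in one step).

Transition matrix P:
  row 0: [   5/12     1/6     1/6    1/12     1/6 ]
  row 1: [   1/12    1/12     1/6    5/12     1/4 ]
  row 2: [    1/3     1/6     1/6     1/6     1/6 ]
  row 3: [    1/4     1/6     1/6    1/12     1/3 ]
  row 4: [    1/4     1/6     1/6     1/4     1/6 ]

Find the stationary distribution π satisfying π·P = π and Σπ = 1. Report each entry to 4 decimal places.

π = [0.2859, 0.1538, 0.1667, 0.1835, 0.2101]

Balance equations π_j = Σ_i π_i·P[i][j]:
  π_0 = 5/12·π_0 + 1/12·π_1 + 1/3·π_2 + 1/4·π_3 + 1/4·π_4
  π_1 = 1/6·π_0 + 1/12·π_1 + 1/6·π_2 + 1/6·π_3 + 1/6·π_4
  π_2 = 1/6·π_0 + 1/6·π_1 + 1/6·π_2 + 1/6·π_3 + 1/6·π_4
  π_3 = 1/12·π_0 + 5/12·π_1 + 1/6·π_2 + 1/12·π_3 + 1/4·π_4
  normalize: π_0 + π_1 + π_2 + π_3 + π_4 = 1
Solving the linear system gives exactly π = [223/780, 2/13, 1/6, 167/910, 1147/5460].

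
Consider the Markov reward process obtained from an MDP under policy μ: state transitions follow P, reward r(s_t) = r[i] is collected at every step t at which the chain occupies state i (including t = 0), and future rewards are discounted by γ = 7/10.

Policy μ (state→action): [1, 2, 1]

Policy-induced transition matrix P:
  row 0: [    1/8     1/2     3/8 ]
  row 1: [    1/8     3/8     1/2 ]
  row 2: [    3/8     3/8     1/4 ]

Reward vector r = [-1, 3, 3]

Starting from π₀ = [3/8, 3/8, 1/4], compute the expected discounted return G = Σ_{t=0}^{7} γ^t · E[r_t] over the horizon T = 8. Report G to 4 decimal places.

t=0: π = [0.3750, 0.3750, 0.2500], E[r] = 1.5000, γ^t·E[r] = 1.500000, running G = 1.500000
t=1: π = [0.1875, 0.4219, 0.3906], E[r] = 2.2500, γ^t·E[r] = 1.575000, running G = 3.075000
t=2: π = [0.2227, 0.3984, 0.3789], E[r] = 2.1094, γ^t·E[r] = 1.033594, running G = 4.108594
t=3: π = [0.2197, 0.4028, 0.3774], E[r] = 2.1211, γ^t·E[r] = 0.727535, running G = 4.836129
t=4: π = [0.2194, 0.4025, 0.3782], E[r] = 2.1226, γ^t·E[r] = 0.509626, running G = 5.345755
t=5: π = [0.2195, 0.4024, 0.3780], E[r] = 2.1218, γ^t·E[r] = 0.356615, running G = 5.702371
t=6: π = [0.2195, 0.4024, 0.3780], E[r] = 2.1220, γ^t·E[r] = 0.249647, running G = 5.952017
t=7: π = [0.2195, 0.4024, 0.3780], E[r] = 2.1220, γ^t·E[r] = 0.174752, running G = 6.126769

G = 6.1268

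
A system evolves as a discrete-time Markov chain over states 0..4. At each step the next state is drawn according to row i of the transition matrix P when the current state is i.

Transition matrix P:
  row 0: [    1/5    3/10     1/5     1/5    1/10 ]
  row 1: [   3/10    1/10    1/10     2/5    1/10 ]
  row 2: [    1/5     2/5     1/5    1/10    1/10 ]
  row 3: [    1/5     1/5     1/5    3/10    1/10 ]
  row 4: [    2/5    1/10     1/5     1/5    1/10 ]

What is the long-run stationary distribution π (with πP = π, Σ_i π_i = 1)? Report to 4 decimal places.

π = [0.2427, 0.2270, 0.1773, 0.2530, 0.1000]

Balance equations π_j = Σ_i π_i·P[i][j]:
  π_0 = 1/5·π_0 + 3/10·π_1 + 1/5·π_2 + 1/5·π_3 + 2/5·π_4
  π_1 = 3/10·π_0 + 1/10·π_1 + 2/5·π_2 + 1/5·π_3 + 1/10·π_4
  π_2 = 1/5·π_0 + 1/10·π_1 + 1/5·π_2 + 1/5·π_3 + 1/5·π_4
  π_3 = 1/5·π_0 + 2/5·π_1 + 1/10·π_2 + 3/10·π_3 + 1/5·π_4
  normalize: π_0 + π_1 + π_2 + π_3 + π_4 = 1
Solving the linear system gives exactly π = [449/1850, 42/185, 164/925, 234/925, 1/10].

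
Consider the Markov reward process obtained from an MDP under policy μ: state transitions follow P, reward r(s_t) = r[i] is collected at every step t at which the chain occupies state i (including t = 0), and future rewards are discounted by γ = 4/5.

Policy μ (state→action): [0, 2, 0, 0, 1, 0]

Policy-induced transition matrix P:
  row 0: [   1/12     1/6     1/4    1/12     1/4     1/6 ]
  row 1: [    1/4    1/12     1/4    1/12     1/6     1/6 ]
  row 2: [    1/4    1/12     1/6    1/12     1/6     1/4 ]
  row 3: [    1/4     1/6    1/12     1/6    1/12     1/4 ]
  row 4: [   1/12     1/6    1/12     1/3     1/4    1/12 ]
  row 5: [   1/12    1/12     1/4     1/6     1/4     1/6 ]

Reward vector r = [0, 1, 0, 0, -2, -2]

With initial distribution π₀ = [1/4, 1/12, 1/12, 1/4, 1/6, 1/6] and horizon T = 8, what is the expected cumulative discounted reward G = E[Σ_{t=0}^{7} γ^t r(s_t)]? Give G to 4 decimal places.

t=0: π = [0.2500, 0.0833, 0.0833, 0.2500, 0.1667, 0.1667], E[r] = -0.5833, γ^t·E[r] = -0.583333, running G = -0.583333
t=1: π = [0.1528, 0.1389, 0.1736, 0.1597, 0.1944, 0.1806], E[r] = -0.6111, γ^t·E[r] = -0.488889, running G = -1.072222
t=2: π = [0.1620, 0.1256, 0.1765, 0.1603, 0.1973, 0.1782], E[r] = -0.6256, γ^t·E[r] = -0.400370, running G = -1.472593
t=3: π = [0.1604, 0.1266, 0.1757, 0.1609, 0.1981, 0.1783], E[r] = -0.6262, γ^t·E[r] = -0.320593, running G = -1.793185
t=4: π = [0.1605, 0.1266, 0.1755, 0.1611, 0.1980, 0.1782], E[r] = -0.6258, γ^t·E[r] = -0.256319, running G = -2.049505
t=5: π = [0.1605, 0.1266, 0.1755, 0.1611, 0.1980, 0.1782], E[r] = -0.6257, γ^t·E[r] = -0.205043, running G = -2.254547
t=6: π = [0.1605, 0.1266, 0.1755, 0.1611, 0.1980, 0.1782], E[r] = -0.6257, γ^t·E[r] = -0.164036, running G = -2.418583
t=7: π = [0.1605, 0.1266, 0.1755, 0.1611, 0.1980, 0.1782], E[r] = -0.6257, γ^t·E[r] = -0.131229, running G = -2.549811

G = -2.5498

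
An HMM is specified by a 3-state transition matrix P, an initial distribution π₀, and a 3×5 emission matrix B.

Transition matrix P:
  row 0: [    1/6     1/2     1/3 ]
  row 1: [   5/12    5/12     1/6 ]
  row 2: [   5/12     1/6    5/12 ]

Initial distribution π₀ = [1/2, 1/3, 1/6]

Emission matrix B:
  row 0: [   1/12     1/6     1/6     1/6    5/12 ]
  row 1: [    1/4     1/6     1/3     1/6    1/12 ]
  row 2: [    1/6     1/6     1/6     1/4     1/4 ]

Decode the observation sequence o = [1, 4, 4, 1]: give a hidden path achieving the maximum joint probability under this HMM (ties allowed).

t=0: δ = [8.333e-02, 5.556e-02, 2.778e-02]  (obs o_0=1)
t=1: δ = [9.645e-03, 3.472e-03, 6.944e-03]  ψ = [1, 0, 0]  (obs o_1=4)
t=2: δ = [1.206e-03, 4.019e-04, 8.038e-04]  ψ = [2, 0, 0]  (obs o_2=4)
t=3: δ = [5.582e-05, 1.005e-04, 6.698e-05]  ψ = [2, 0, 0]  (obs o_3=1)
backtrack: best end state = 1; path = [0, 2, 0, 1]

path = [0, 2, 0, 1]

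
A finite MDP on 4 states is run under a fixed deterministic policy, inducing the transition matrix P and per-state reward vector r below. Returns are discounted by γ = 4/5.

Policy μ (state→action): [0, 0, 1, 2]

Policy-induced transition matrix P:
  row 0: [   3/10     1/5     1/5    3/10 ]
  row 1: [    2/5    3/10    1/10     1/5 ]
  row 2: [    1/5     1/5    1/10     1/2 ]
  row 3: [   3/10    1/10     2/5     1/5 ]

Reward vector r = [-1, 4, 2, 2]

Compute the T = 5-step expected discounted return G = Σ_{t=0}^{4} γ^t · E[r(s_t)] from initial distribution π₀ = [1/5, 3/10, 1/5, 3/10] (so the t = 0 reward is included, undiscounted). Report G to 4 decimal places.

t=0: π = [0.2000, 0.3000, 0.2000, 0.3000], E[r] = 2.0000, γ^t·E[r] = 2.000000, running G = 2.000000
t=1: π = [0.3100, 0.2000, 0.2100, 0.2800], E[r] = 1.4700, γ^t·E[r] = 1.176000, running G = 3.176000
t=2: π = [0.2990, 0.1920, 0.2150, 0.2940], E[r] = 1.4870, γ^t·E[r] = 0.951680, running G = 4.127680
t=3: π = [0.2977, 0.1898, 0.2181, 0.2944], E[r] = 1.4865, γ^t·E[r] = 0.761088, running G = 4.888768
t=4: π = [0.2972, 0.1895, 0.2181, 0.2952], E[r] = 1.4876, γ^t·E[r] = 0.609309, running G = 5.498077

G = 5.4981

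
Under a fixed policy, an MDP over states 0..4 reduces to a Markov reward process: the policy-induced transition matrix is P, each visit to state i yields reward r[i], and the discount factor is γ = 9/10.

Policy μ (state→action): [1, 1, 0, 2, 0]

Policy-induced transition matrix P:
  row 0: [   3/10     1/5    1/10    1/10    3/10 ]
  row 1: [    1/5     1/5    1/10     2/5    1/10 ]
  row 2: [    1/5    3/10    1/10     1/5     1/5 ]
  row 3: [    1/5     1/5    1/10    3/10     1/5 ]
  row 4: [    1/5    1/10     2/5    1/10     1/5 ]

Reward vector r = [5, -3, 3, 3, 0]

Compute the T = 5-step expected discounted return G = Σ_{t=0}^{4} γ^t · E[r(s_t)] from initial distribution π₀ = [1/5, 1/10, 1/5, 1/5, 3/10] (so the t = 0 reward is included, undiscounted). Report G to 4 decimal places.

G = 7.0382

t=0: π = [0.2000, 0.1000, 0.2000, 0.2000, 0.3000], E[r] = 1.9000, γ^t·E[r] = 1.900000, running G = 1.900000
t=1: π = [0.2200, 0.1900, 0.1900, 0.1900, 0.2100], E[r] = 1.6700, γ^t·E[r] = 1.503000, running G = 3.403000
t=2: π = [0.2220, 0.1980, 0.1630, 0.2140, 0.2030], E[r] = 1.6470, γ^t·E[r] = 1.334070, running G = 4.737070
t=3: π = [0.2222, 0.1960, 0.1609, 0.2185, 0.2024], E[r] = 1.6612, γ^t·E[r] = 1.211015, running G = 5.948085
t=4: π = [0.2222, 0.1959, 0.1607, 0.2186, 0.2026], E[r] = 1.6615, γ^t·E[r] = 1.090097, running G = 7.038182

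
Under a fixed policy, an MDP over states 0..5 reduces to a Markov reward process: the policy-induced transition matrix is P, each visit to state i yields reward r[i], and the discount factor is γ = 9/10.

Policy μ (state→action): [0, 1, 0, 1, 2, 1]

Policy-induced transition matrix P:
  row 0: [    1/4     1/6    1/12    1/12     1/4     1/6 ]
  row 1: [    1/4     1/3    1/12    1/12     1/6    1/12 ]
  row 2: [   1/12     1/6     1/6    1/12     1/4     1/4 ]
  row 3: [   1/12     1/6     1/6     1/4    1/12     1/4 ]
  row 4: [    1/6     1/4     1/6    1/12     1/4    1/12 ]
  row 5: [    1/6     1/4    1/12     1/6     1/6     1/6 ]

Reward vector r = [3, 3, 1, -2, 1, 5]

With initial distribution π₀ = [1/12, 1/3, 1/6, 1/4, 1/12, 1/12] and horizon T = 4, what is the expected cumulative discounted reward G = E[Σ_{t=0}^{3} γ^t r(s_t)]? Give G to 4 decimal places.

t=0: π = [0.0833, 0.3333, 0.1667, 0.2500, 0.0833, 0.0833], E[r] = 1.4167, γ^t·E[r] = 1.416667, running G = 1.416667
t=1: π = [0.1667, 0.2361, 0.1250, 0.1319, 0.1736, 0.1667], E[r] = 2.0764, γ^t·E[r] = 1.868750, running G = 3.285417
t=2: π = [0.1788, 0.2344, 0.1192, 0.1192, 0.1944, 0.1539], E[r] = 2.0845, γ^t·E[r] = 1.688438, running G = 4.973854
t=3: π = [0.1812, 0.2348, 0.1194, 0.1160, 0.1978, 0.1508], E[r] = 2.0871, γ^t·E[r] = 1.521492, running G = 6.495346

G = 6.4953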